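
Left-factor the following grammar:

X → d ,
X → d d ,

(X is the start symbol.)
X → d X'
X' → ,
X' → d ,

Left-factoring transforms A → αβ₁ | αβ₂ into A → αA' and A' → β₁ | β₂
(α is the longest common prefix among the alternatives). Repeat until
no nonterminal has two alternatives with a common prefix.

Round 1: X has alternatives sharing prefix 'd'. Introduce X': X → d X'
  Add: X' → ,
  Add: X' → d ,

No remaining common prefixes — done.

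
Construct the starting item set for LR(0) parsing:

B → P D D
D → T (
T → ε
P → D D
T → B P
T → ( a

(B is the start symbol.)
{ [B → . P D D], [B' → . B], [D → . T (], [P → . D D], [T → . ( a], [T → . B P], [T → .] }

First, augment the grammar with B' → B
I₀ = CLOSURE({ [B' → . B] }):
  [B' → . B] has the dot before B: add [B → . P D D]
  [B → . P D D] has the dot before P: add [P → . D D]
  [P → . D D] has the dot before D: add [D → . T (]
  [D → . T (] has the dot before T: add [T → .], [T → . B P], [T → . ( a]
No further items can be added.

I₀ = { [B → . P D D], [B' → . B], [D → . T (], [P → . D D], [T → . ( a], [T → . B P], [T → .] }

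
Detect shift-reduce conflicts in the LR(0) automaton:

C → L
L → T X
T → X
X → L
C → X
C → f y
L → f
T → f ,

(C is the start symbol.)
Augment with C' → C and build the canonical LR(0) collection (I0 = CLOSURE({[C' → . C]}), then GOTO on every symbol after a dot until no new states appear). It has 11 states:
  I0: { [C → . L], [C → . X], [C → . f y], [C' → . C], [L → . T X], [L → . f], [T → . X], [T → . f ,], [X → . L] }  — shift
  I1: { [C' → C .] }  — accept
  I2: { [C → L .], [X → L .] }  — 2 reduces
  I3: { [L → . T X], [L → . f], [L → T . X], [T → . X], [T → . f ,], [X → . L] }  — shift
  I4: { [C → X .], [T → X .] }  — 2 reduces
  I5: { [C → f . y], [L → f .], [T → f . ,] }  — shift, reduce
  I6: { [T → f , .] }  — reduce
  I7: { [C → f y .] }  — reduce
  I8: { [X → L .] }  — reduce
  I9: { [L → T X .], [T → X .] }  — 2 reduces
  I10: { [L → f .], [T → f . ,] }  — shift, reduce

I5 contains reduce item [L → f .] and shift items [C → f . y], [T → f . ,] — shift-reduce conflict.
I10 contains reduce item [L → f .] and shift item [T → f . ,] — shift-reduce conflict.

Answer: Yes — I5: [L → f .] vs [C → f . y]; I10: [L → f .] vs [T → f . ,]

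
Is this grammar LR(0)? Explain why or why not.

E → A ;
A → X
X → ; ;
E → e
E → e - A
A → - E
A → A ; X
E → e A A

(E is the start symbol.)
Augment with E' → E and build the canonical LR(0) collection (I0 = CLOSURE({[E' → . E]}), then GOTO on every symbol after a dot until no new states appear). It has 18 states:
  I0: { [A → . - E], [A → . A ; X], [A → . X], [E → . A ;], [E → . e - A], [E → . e A A], [E → . e], [E' → . E], [X → . ; ;] }  — shift
  I1: { [A → - . E], [A → . - E], [A → . A ; X], [A → . X], [E → . A ;], [E → . e - A], [E → . e A A], [E → . e], [X → . ; ;] }  — shift
  I2: { [X → ; . ;] }  — shift
  I3: { [A → A . ; X], [E → A . ;] }  — shift
  I4: { [E' → E .] }  — accept
  I5: { [A → X .] }  — reduce
  I6: { [A → . - E], [A → . A ; X], [A → . X], [E → e . - A], [E → e . A A], [E → e .], [X → . ; ;] }  — shift, reduce
  I7: { [A → - . E], [A → . - E], [A → . A ; X], [A → . X], [E → . A ;], [E → . e - A], [E → . e A A], [E → . e], [E → e - . A], [X → . ; ;] }  — shift
  I8: { [A → . - E], [A → . A ; X], [A → . X], [A → A . ; X], [E → e A . A], [X → . ; ;] }  — shift
  I9: { [A → A ; . X], [X → . ; ;], [X → ; . ;] }  — shift
  I10: { [A → A . ; X], [E → e A A .] }  — shift, reduce
  I11: { [A → A ; . X], [X → . ; ;] }  — shift
  I12: { [A → A ; X .] }  — reduce
  I13: { [X → ; . ;], [X → ; ; .] }  — shift, reduce
  I14: { [X → ; ; .] }  — reduce
  I15: { [A → A . ; X], [E → A . ;], [E → e - A .] }  — shift, reduce
  I16: { [A → - E .] }  — reduce
  I17: { [A → A ; . X], [E → A ; .], [X → . ; ;] }  — shift, reduce

Conflict in state I6:
  Shift-reduce conflict between [E → e .] and [A → . - E]
So the grammar is NOT LR(0).

Answer: No. Shift-reduce conflict between [E → e .] and [A → . - E]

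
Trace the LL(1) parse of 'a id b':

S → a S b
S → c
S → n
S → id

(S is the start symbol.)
LL(1) parsing maintains a stack (initially the start symbol over $) and the input. At each step: if the stack top is a terminal, match it against the current input token; if it is a non-terminal N, replace it with the RHS of M[N, lookahead] (the unique production whose predict set contains the lookahead).

Stack is shown with the top on the left.

Stack    Input     Action
-------------------------
S $      a id b $  output S → a S b
a S b $  a id b $  match 'a'
S b $    id b $    output S → id
id b $   id b $    match 'id'
b $      b $       match 'b'
$        $         accept

The string is accepted.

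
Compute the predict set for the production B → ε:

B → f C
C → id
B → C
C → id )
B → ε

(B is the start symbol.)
{ $ }

PREDICT(B → ε) = (FIRST(RHS) \ {ε}) ∪ (FOLLOW(B) if ε ∈ FIRST(RHS), i.e. RHS ⇒* ε)
The right-hand side is ε (FIRST(ε) = { ε }), so the predict set is FOLLOW(B) = { $ }
PREDICT(B → ε) = { $ }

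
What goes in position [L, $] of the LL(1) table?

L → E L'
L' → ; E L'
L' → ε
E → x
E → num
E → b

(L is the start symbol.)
To find M[L, $], we find productions for L where $ is in the predict set (PREDICT(N → α) = (FIRST(α) \ {ε}) ∪ (FOLLOW(N) if α ⇒* ε)).

Relevant sets:
  FIRST(E) = { 'b', 'num', 'x' }

L → E L': PREDICT = { 'b', 'num', 'x' }

M[L, $] is empty (no production applies)

Answer: Empty (error entry)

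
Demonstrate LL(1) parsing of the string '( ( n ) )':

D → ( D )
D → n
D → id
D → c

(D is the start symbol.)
LL(1) parsing maintains a stack (initially the start symbol over $) and the input. At each step: if the stack top is a terminal, match it against the current input token; if it is a non-terminal N, replace it with the RHS of M[N, lookahead] (the unique production whose predict set contains the lookahead).

Stack is shown with the top on the left.

Stack      Input        Action
------------------------------
D $        ( ( n ) ) $  output D → ( D )
( D ) $    ( ( n ) ) $  match '('
D ) $      ( n ) ) $    output D → ( D )
( D ) ) $  ( n ) ) $    match '('
D ) ) $    n ) ) $      output D → n
n ) ) $    n ) ) $      match 'n'
) ) $      ) ) $        match ')'
) $        ) $          match ')'
$          $            accept

The string is accepted.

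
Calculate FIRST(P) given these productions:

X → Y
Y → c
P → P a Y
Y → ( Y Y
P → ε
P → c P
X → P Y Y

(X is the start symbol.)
To compute FIRST(P), examine every production with P on the left-hand side, reading each right-hand side left to right until a non-nullable symbol is reached.

From P → P a Y:
  - P is the symbol being defined: contributes nothing new
    P is nullable, so continue to the next symbol
  - a is a terminal: add 'a' and stop
From P → ε:
  - ε-production, so ε ∈ FIRST(P)
From P → c P:
  - c is a terminal: add 'c' and stop

Collecting: FIRST(P) = { 'a', 'c', ε }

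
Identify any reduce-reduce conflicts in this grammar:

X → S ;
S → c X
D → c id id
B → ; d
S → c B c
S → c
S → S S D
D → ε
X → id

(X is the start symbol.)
No reduce-reduce conflicts

A reduce-reduce conflict occurs when an LR(0) state has two complete items [A → α .] and [B → β .] — both call for a reduction, and with no lookahead the parser cannot choose between them.

Augment with X' → X and build the canonical LR(0) collection (I0 = CLOSURE({[X' → . X]}), then GOTO on every symbol after a dot until no new states appear). It has 16 states:
  I0: { [S → . S S D], [S → . c B c], [S → . c X], [S → . c], [X → . S ;], [X → . id], [X' → . X] }  — shift
  I1: { [S → . S S D], [S → . c B c], [S → . c X], [S → . c], [S → S . S D], [X → S . ;] }  — shift
  I2: { [X' → X .] }  — accept
  I3: { [B → . ; d], [S → . S S D], [S → . c B c], [S → . c X], [S → . c], [S → c . B c], [S → c . X], [S → c .], [X → . S ;], [X → . id] }  — shift, reduce
  I4: { [X → id .] }  — reduce
  I5: { [B → ; . d] }  — shift
  I6: { [S → c B . c] }  — shift
  I7: { [S → c X .] }  — reduce
  I8: { [S → c B c .] }  — reduce
  I9: { [B → ; d .] }  — reduce
  I10: { [X → S ; .] }  — reduce
  I11: { [D → . c id id], [D → .], [S → . S S D], [S → . c B c], [S → . c X], [S → . c], [S → S . S D], [S → S S . D] }  — shift, reduce
  I12: { [S → S S D .] }  — reduce
  I13: { [B → . ; d], [D → c . id id], [S → . S S D], [S → . c B c], [S → . c X], [S → . c], [S → c . B c], [S → c . X], [S → c .], [X → . S ;], [X → . id] }  — shift, reduce
  I14: { [D → c id . id], [X → id .] }  — shift, reduce
  I15: { [D → c id id .] }  — reduce

No state contains more than one complete item.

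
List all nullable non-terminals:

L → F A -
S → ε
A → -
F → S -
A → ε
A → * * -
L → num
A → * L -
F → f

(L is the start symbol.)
{ 'A', 'S' }

ε-productions: S → ε, A → ε
So S, A are immediately nullable.
No further non-terminal can be added: every production for the remaining non-terminals contains a terminal or a non-nullable non-terminal.
Nullable = { 'A', 'S' }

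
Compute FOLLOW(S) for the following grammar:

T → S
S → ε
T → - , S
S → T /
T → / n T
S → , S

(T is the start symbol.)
In T → S: S is at the end, add FOLLOW(T)
In T → - , S: S is at the end, add FOLLOW(T)
In S → , S: S is at the end; this adds FOLLOW(S) to itself — nothing new

The FOLLOW sets referred to above (computed the same way, to a fixed point):
  FOLLOW(T) = { $, '/' }

Taking the union: FOLLOW(S) = { $, '/' }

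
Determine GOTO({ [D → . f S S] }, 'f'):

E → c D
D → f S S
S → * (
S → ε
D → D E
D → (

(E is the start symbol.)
{ [D → f . S S], [S → . * (], [S → .] }

GOTO(I, 'f') = CLOSURE({ [A → αX.β] : [A → α.Xβ] ∈ I, X = 'f' })

Items with dot before 'f', with the dot advanced:
  [D → . f S S] → [D → f . S S]
Closure of the advanced items:
  [D → f . S S] has the dot before S: add [S → . * (], [S → .]

GOTO = { [D → f . S S], [S → . * (], [S → .] }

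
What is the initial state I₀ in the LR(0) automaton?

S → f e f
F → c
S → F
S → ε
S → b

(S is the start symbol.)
{ [F → . c], [S → . F], [S → . b], [S → . f e f], [S → .], [S' → . S] }

First, augment the grammar with S' → S
I₀ = CLOSURE({ [S' → . S] }):
  [S' → . S] has the dot before S: add [S → . f e f], [S → . F], [S → .], [S → . b]
  [S → . F] has the dot before F: add [F → . c]
No further items can be added.

I₀ = { [F → . c], [S → . F], [S → . b], [S → . f e f], [S → .], [S' → . S] }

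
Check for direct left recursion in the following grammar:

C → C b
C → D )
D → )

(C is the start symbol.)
Direct left recursion occurs when N → N α for some non-terminal N (the right-hand side begins with the left-hand side itself).

C → C b: LEFT RECURSIVE (starts with C)
C → D ): starts with D
D → ): starts with ')'

The grammar has direct left recursion on: C.

Answer: Yes, C is left-recursive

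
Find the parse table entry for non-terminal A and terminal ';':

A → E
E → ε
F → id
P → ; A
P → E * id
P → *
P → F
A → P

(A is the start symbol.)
To find M[A, ';'], we find productions for A where ';' is in the predict set (PREDICT(N → α) = (FIRST(α) \ {ε}) ∪ (FOLLOW(N) if α ⇒* ε)).

Relevant sets:
  FIRST(E) = { ε }
  FIRST(P) = { '*', ';', 'id' }
  FOLLOW(A) = { $ }

A → E: PREDICT = { $ }
A → P: PREDICT = { '*', ';', 'id' }
  ';' is in predict set, so this production goes in M[A, ';']

M[A, ';'] = A → P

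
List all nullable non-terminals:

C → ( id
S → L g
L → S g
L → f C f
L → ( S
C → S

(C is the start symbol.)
None

There are no ε-productions, so no non-terminal can derive ε.
No non-terminals are nullable.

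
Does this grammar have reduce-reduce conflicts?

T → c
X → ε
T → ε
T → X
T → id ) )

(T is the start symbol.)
Yes — I0: [T → .] vs [X → .]

Augment with T' → T and build the canonical LR(0) collection (I0 = CLOSURE({[T' → . T]}), then GOTO on every symbol after a dot until no new states appear). It has 7 states:
  I0: { [T → . X], [T → . c], [T → . id ) )], [T → .], [T' → . T], [X → .] }  — shift, 2 reduces
  I1: { [T' → T .] }  — accept
  I2: { [T → X .] }  — reduce
  I3: { [T → c .] }  — reduce
  I4: { [T → id . ) )] }  — shift
  I5: { [T → id ) . )] }  — shift
  I6: { [T → id ) ) .] }  — reduce

I0 contains complete items [T → .], [X → .] — reduce-reduce conflict.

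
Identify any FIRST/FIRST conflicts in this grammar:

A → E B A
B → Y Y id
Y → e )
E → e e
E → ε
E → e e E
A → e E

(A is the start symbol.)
Yes. A → E B A / A → e E on { 'e' }; E → e e / E → e e E on { 'e' }

FIRST sets of the non-terminals at (or reachable through a nullable prefix from) the front of some alternative:
  FIRST(E) = { 'e', ε }
  FIRST(B) = { 'e' }

Productions for A:
  A → E B A: FIRST = { 'e' }
  A → e E: FIRST = { 'e' }
Productions for E:
  E → e e: FIRST = { 'e' }
  E → ε: FIRST = { ε }
  E → e e E: FIRST = { 'e' }
B, Y have only one production, so no FIRST/FIRST conflict is possible there.

Conflict for A: A → E B A and A → e E
  Overlap: { 'e' }
Conflict for E: E → e e and E → e e E
  Overlap: { 'e' }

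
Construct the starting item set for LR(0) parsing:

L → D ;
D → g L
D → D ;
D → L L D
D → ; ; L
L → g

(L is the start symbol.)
First, augment the grammar with L' → L
I₀ = CLOSURE({ [L' → . L] }):
  [L' → . L] has the dot before L: add [L → . D ;], [L → . g]
  [L → . D ;] has the dot before D: add [D → . g L], [D → . D ;], [D → . L L D], [D → . ; ; L]
No further items can be added.

I₀ = { [D → . ; ; L], [D → . D ;], [D → . L L D], [D → . g L], [L → . D ;], [L → . g], [L' → . L] }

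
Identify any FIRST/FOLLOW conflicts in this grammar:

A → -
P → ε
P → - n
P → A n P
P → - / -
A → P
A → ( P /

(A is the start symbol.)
A FIRST/FOLLOW conflict occurs when a non-terminal N has a nullable alternative N → β (β ⇒* ε) and another alternative N → α with FIRST(α) ∩ FOLLOW(N) ≠ ∅: on such a lookahead the parser cannot decide between expanding α and letting N vanish via β.

Nullable non-terminals: A, P.
FIRST sets used below: FIRST(P) = { '(', '-', 'n', ε }, FIRST(A) = { '(', '-', 'n', ε }

A: nullable alternative(s) A → P; FOLLOW(A) = { $, 'n' }
  A → -: FIRST \ {ε} = { '-' } — disjoint from FOLLOW(A)
  A → P: FIRST \ {ε} = { '(', '-', 'n' } — this is the only nullable alternative, skip
  A → ( P /: FIRST \ {ε} = { '(' } — disjoint from FOLLOW(A)

P: nullable alternative(s) P → ε; FOLLOW(P) = { $, '/', 'n' }
  P → ε: FIRST \ {ε} = { } — this is the only nullable alternative, skip
  P → - n: FIRST \ {ε} = { '-' } — disjoint from FOLLOW(P)
  P → A n P: FIRST \ {ε} = { '(', '-', 'n' } — overlaps FOLLOW(P) on { 'n' }: CONFLICT
  P → - / -: FIRST \ {ε} = { '-' } — disjoint from FOLLOW(P)

So the grammar has 1 FIRST/FOLLOW conflict (marked CONFLICT above).

Answer: Yes. P → A n P with FOLLOW(P) on { 'n' }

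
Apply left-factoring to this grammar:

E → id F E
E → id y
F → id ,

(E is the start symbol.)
E → id E'
E' → F E
E' → y
F → id ,

Left-factoring transforms A → αβ₁ | αβ₂ into A → αA' and A' → β₁ | β₂
(α is the longest common prefix among the alternatives). Repeat until
no nonterminal has two alternatives with a common prefix.

Round 1: E has alternatives sharing prefix 'id'. Introduce E': E → id E'
  Add: E' → F E
  Add: E' → y

No remaining common prefixes — done.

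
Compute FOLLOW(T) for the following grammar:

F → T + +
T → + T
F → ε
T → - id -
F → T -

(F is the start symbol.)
{ '+', '-' }

To compute FOLLOW(T), find every occurrence of T on a right-hand side N → α T β: add FIRST(β) \ {ε}, and if β is empty or nullable also add FOLLOW(N). Iterate to a fixed point.

In F → T + +: T is followed by '+' '+', add FIRST('+' '+') \ {ε} = { '+' }
In T → + T: T is at the end; this adds FOLLOW(T) to itself — nothing new
In F → T -: T is followed by '-', add FIRST('-') \ {ε} = { '-' }

Taking the union: FOLLOW(T) = { '+', '-' }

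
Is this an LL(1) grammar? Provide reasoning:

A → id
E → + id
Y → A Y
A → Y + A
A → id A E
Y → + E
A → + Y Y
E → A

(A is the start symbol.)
No. Predict set conflict for A: { 'id' }

A grammar is LL(1) if for each non-terminal N with multiple productions, the predict sets of those productions are pairwise disjoint, where PREDICT(N → α) = (FIRST(α) \ {ε}) ∪ (FOLLOW(N) if α ⇒* ε).

Relevant sets:
  FIRST(Y) = { '+', 'id' }
  FIRST(A) = { '+', 'id' }

For A:
  PREDICT(A → id) = { 'id' }
  PREDICT(A → Y '+' A) = { '+', 'id' }
  PREDICT(A → id A E) = { 'id' }
  PREDICT(A → '+' Y Y) = { '+' }
For E:
  PREDICT(E → '+' id) = { '+' }
  PREDICT(E → A) = { '+', 'id' }
For Y:
  PREDICT(Y → A Y) = { '+', 'id' }
  PREDICT(Y → '+' E) = { '+' }

Conflict found: Predict set conflict for A: { 'id' }
The grammar is NOT LL(1).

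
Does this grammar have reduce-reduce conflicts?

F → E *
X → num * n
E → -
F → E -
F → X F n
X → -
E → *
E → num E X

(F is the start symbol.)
Yes — I2: [E → - .] vs [X → - .]

A reduce-reduce conflict occurs when an LR(0) state has two complete items [A → α .] and [B → β .] — both call for a reduction, and with no lookahead the parser cannot choose between them.

Augment with F' → F and build the canonical LR(0) collection (I0 = CLOSURE({[F' → . F]}), then GOTO on every symbol after a dot until no new states appear). It has 20 states:
  I0: { [E → . *], [E → . -], [E → . num E X], [F → . E *], [F → . E -], [F → . X F n], [F' → . F], [X → . -], [X → . num * n] }  — shift
  I1: { [E → * .] }  — reduce
  I2: { [E → - .], [X → - .] }  — 2 reduces
  I3: { [F → E . *], [F → E . -] }  — shift
  I4: { [F' → F .] }  — accept
  I5: { [E → . *], [E → . -], [E → . num E X], [F → . E *], [F → . E -], [F → . X F n], [F → X . F n], [X → . -], [X → . num * n] }  — shift
  I6: { [E → . *], [E → . -], [E → . num E X], [E → num . E X], [X → num . * n] }  — shift
  I7: { [E → * .], [X → num * . n] }  — shift, reduce
  I8: { [E → - .] }  — reduce
  I9: { [E → num E . X], [X → . -], [X → . num * n] }  — shift
  I10: { [E → . *], [E → . -], [E → . num E X], [E → num . E X] }  — shift
  I11: { [X → - .] }  — reduce
  I12: { [E → num E X .] }  — reduce
  I13: { [X → num . * n] }  — shift
  I14: { [X → num * . n] }  — shift
  I15: { [X → num * n .] }  — reduce
  I16: { [F → X F . n] }  — shift
  I17: { [F → X F n .] }  — reduce
  I18: { [F → E * .] }  — reduce
  I19: { [F → E - .] }  — reduce

I2 contains complete items [E → - .], [X → - .] — reduce-reduce conflict.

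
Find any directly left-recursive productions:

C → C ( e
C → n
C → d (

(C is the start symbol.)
Direct left recursion occurs when N → N α for some non-terminal N (the right-hand side begins with the left-hand side itself).

C → C ( e: LEFT RECURSIVE (starts with C)
C → n: starts with n
C → d (: starts with d

The grammar has direct left recursion on: C.

Answer: Yes, C is left-recursive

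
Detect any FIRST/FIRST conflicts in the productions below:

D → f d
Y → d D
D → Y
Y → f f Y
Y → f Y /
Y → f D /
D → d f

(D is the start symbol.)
Yes. D → f d / D → Y on { 'f' }; D → Y / D → d f on { 'd' }; Y → f f Y / Y → f Y '/' on { 'f' }; Y → f f Y / Y → f D '/' on { 'f' }; Y → f Y '/' / Y → f D '/' on { 'f' }

FIRST sets of the non-terminals at (or reachable through a nullable prefix from) the front of some alternative:
  FIRST(Y) = { 'd', 'f' }

Productions for D:
  D → f d: FIRST = { 'f' }
  D → Y: FIRST = { 'd', 'f' }
  D → d f: FIRST = { 'd' }
Productions for Y:
  Y → d D: FIRST = { 'd' }
  Y → f f Y: FIRST = { 'f' }
  Y → f Y /: FIRST = { 'f' }
  Y → f D /: FIRST = { 'f' }

Conflict for D: D → f d and D → Y
  Overlap: { 'f' }
Conflict for D: D → Y and D → d f
  Overlap: { 'd' }
Conflict for Y: Y → f f Y and Y → f Y /
  Overlap: { 'f' }
Conflict for Y: Y → f f Y and Y → f D /
  Overlap: { 'f' }
Conflict for Y: Y → f Y / and Y → f D /
  Overlap: { 'f' }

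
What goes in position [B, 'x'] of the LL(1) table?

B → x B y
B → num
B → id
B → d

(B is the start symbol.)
B → x B y

To find M[B, 'x'], we find productions for B where 'x' is in the predict set (PREDICT(N → α) = (FIRST(α) \ {ε}) ∪ (FOLLOW(N) if α ⇒* ε)).

B → x B y: PREDICT = { 'x' }
  'x' is in predict set, so this production goes in M[B, 'x']
B → num: PREDICT = { 'num' }
B → id: PREDICT = { 'id' }
B → d: PREDICT = { 'd' }

M[B, 'x'] = B → x B y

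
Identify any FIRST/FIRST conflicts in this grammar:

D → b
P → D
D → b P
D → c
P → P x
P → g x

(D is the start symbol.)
FIRST sets of the non-terminals at (or reachable through a nullable prefix from) the front of some alternative:
  FIRST(D) = { 'b', 'c' }
  FIRST(P) = { 'b', 'c', 'g' }

Productions for D:
  D → b: FIRST = { 'b' }
  D → b P: FIRST = { 'b' }
  D → c: FIRST = { 'c' }
Productions for P:
  P → D: FIRST = { 'b', 'c' }
  P → P x: FIRST = { 'b', 'c', 'g' }
  P → g x: FIRST = { 'g' }

Conflict for D: D → b and D → b P
  Overlap: { 'b' }
Conflict for P: P → D and P → P x
  Overlap: { 'b', 'c' }
Conflict for P: P → P x and P → g x
  Overlap: { 'g' }

Answer: Yes. D → b / D → b P on { 'b' }; P → D / P → P x on { 'b', 'c' }; P → P x / P → g x on { 'g' }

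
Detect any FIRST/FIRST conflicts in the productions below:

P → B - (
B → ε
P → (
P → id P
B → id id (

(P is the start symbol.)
Yes. P → B '-' '(' / P → id P on { 'id' }

FIRST sets of the non-terminals at (or reachable through a nullable prefix from) the front of some alternative:
  FIRST(B) = { 'id', ε }

Productions for P:
  P → B - (: FIRST = { '-', 'id' }
  P → (: FIRST = { '(' }
  P → id P: FIRST = { 'id' }
Productions for B:
  B → ε: FIRST = { ε }
  B → id id (: FIRST = { 'id' }

Conflict for P: P → B - ( and P → id P
  Overlap: { 'id' }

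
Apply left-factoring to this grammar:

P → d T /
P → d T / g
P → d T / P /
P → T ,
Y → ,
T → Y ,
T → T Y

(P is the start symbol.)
Left-factoring transforms A → αβ₁ | αβ₂ into A → αA' and A' → β₁ | β₂
(α is the longest common prefix among the alternatives). Repeat until
no nonterminal has two alternatives with a common prefix.

Round 1: P has alternatives sharing prefix 'd T /'. Introduce P': P → d T / P'
  Add: P' → ε
  Add: P' → g
  Add: P' → P /

No remaining common prefixes — done.

Resulting grammar:
P → d T / P'
P' → ε
P' → g
P' → P /
P → T ,
Y → ,
T → Y ,
T → T Y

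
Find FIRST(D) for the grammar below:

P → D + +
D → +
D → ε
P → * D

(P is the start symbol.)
{ '+', ε }

From D → +:
  - '+' is a terminal: add '+' and stop
From D → ε:
  - ε-production, so ε ∈ FIRST(D)

Collecting: FIRST(D) = { '+', ε }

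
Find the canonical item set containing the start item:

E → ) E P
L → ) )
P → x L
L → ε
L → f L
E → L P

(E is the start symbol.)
First, augment the grammar with E' → E
I₀ = CLOSURE({ [E' → . E] }):
  [E' → . E] has the dot before E: add [E → . ) E P], [E → . L P]
  [E → . L P] has the dot before L: add [L → . ) )], [L → .], [L → . f L]
No further items can be added.

I₀ = { [E → . ) E P], [E → . L P], [E' → . E], [L → . ) )], [L → . f L], [L → .] }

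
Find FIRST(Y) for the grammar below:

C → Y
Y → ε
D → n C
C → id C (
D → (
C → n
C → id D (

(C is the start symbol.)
{ ε }

To compute FIRST(Y), examine every production with Y on the left-hand side, reading each right-hand side left to right until a non-nullable symbol is reached.

From Y → ε:
  - ε-production, so ε ∈ FIRST(Y)

Collecting: FIRST(Y) = { ε }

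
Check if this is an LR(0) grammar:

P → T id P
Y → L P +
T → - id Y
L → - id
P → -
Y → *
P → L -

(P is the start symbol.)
A grammar is LR(0) if no state in the canonical LR(0) collection has:
  - both a shift item (dot before a terminal) and a complete item (shift-reduce conflict), or
  - two or more complete items (reduce-reduce conflict; the accept item [P' → P .] counts as a complete item here).

Augment with P' → P and build the canonical LR(0) collection (I0 = CLOSURE({[P' → . P]}), then GOTO on every symbol after a dot until no new states appear). It has 16 states:
  I0: { [L → . - id], [P → . -], [P → . L -], [P → . T id P], [P' → . P], [T → . - id Y] }  — shift
  I1: { [L → - . id], [P → - .], [T → - . id Y] }  — shift, reduce
  I2: { [P → L . -] }  — shift
  I3: { [P' → P .] }  — accept
  I4: { [P → T . id P] }  — shift
  I5: { [L → . - id], [P → . -], [P → . L -], [P → . T id P], [P → T id . P], [T → . - id Y] }  — shift
  I6: { [P → T id P .] }  — reduce
  I7: { [P → L - .] }  — reduce
  I8: { [L → - id .], [L → . - id], [T → - id . Y], [Y → . *], [Y → . L P +] }  — shift, reduce
  I9: { [Y → * .] }  — reduce
  I10: { [L → - . id] }  — shift
  I11: { [L → . - id], [P → . -], [P → . L -], [P → . T id P], [T → . - id Y], [Y → L . P +] }  — shift
  I12: { [T → - id Y .] }  — reduce
  I13: { [Y → L P . +] }  — shift
  I14: { [Y → L P + .] }  — reduce
  I15: { [L → - id .] }  — reduce

Conflict in state I1:
  Shift-reduce conflict between [P → - .] and [L → - . id]
So the grammar is NOT LR(0).

Answer: No. Shift-reduce conflict between [P → - .] and [L → - . id]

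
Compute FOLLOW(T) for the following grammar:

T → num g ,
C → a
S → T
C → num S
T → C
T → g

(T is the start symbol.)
To compute FOLLOW(T), find every occurrence of T on a right-hand side N → α T β: add FIRST(β) \ {ε}, and if β is empty or nullable also add FOLLOW(N). Iterate to a fixed point.

T is the start symbol, so $ ∈ FOLLOW(T).
In S → T: T is at the end, add FOLLOW(S)

The FOLLOW sets referred to above (computed the same way, to a fixed point):
  FOLLOW(S) = { $ }

Taking the union: FOLLOW(T) = { $ }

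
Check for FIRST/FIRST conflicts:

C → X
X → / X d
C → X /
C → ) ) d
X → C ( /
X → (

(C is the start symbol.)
A FIRST/FIRST conflict occurs when two productions N → α and N → β for the same non-terminal have FIRST(α) ∩ FIRST(β) ≠ ∅ (with ε ∈ FIRST of a nullable right-hand side, so two nullable alternatives also conflict).

FIRST sets of the non-terminals at (or reachable through a nullable prefix from) the front of some alternative:
  FIRST(X) = { '(', ')', '/' }
  FIRST(C) = { '(', ')', '/' }

Productions for C:
  C → X: FIRST = { '(', ')', '/' }
  C → X /: FIRST = { '(', ')', '/' }
  C → ) ) d: FIRST = { ')' }
Productions for X:
  X → / X d: FIRST = { '/' }
  X → C ( /: FIRST = { '(', ')', '/' }
  X → (: FIRST = { '(' }

Conflict for C: C → X and C → X /
  Overlap: { '(', ')', '/' }
Conflict for C: C → X and C → ) ) d
  Overlap: { ')' }
Conflict for C: C → X / and C → ) ) d
  Overlap: { ')' }
Conflict for X: X → / X d and X → C ( /
  Overlap: { '/' }
Conflict for X: X → C ( / and X → (
  Overlap: { '(' }

Answer: Yes. C → X / C → X '/' on { '(', ')', '/' }; C → X / C → ')' ')' d on { ')' }; C → X '/' / C → ')' ')' d on { ')' }; X → '/' X d / X → C '(' '/' on { '/' }; X → C '(' '/' / X → '(' on { '(' }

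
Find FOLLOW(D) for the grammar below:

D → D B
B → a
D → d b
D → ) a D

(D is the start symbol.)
{ $, 'a' }

To compute FOLLOW(D), find every occurrence of D on a right-hand side N → α D β: add FIRST(β) \ {ε}, and if β is empty or nullable also add FOLLOW(N). Iterate to a fixed point.

D is the start symbol, so $ ∈ FOLLOW(D).
In D → D B: D is followed by B, add FIRST(B) \ {ε} = { 'a' }
In D → ) a D: D is at the end; this adds FOLLOW(D) to itself — nothing new

Taking the union: FOLLOW(D) = { $, 'a' }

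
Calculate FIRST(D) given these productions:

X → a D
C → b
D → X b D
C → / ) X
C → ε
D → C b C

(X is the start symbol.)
To compute FIRST(D), examine every production with D on the left-hand side, reading each right-hand side left to right until a non-nullable symbol is reached.

FIRST sets of the other non-terminals involved (by the same procedure, iterated to a fixed point):
  FIRST(X) = { 'a' }
  FIRST(C) = { '/', 'b', ε }

From D → X b D:
  - X is a non-terminal: add FIRST(X) \ {ε} = { 'a' }
    X is not nullable, so stop
From D → C b C:
  - C is a non-terminal: add FIRST(C) \ {ε} = { '/', 'b' }
    C is nullable, so continue to the next symbol
  - b is a terminal: add 'b' and stop

Collecting: FIRST(D) = { '/', 'a', 'b' }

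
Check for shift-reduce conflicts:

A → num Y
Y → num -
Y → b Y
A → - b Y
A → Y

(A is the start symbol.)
No shift-reduce conflicts

Augment with A' → A and build the canonical LR(0) collection (I0 = CLOSURE({[A' → . A]}), then GOTO on every symbol after a dot until no new states appear). It has 12 states:
  I0: { [A → . - b Y], [A → . Y], [A → . num Y], [A' → . A], [Y → . b Y], [Y → . num -] }  — shift
  I1: { [A → - . b Y] }  — shift
  I2: { [A' → A .] }  — accept
  I3: { [A → Y .] }  — reduce
  I4: { [Y → . b Y], [Y → . num -], [Y → b . Y] }  — shift
  I5: { [A → num . Y], [Y → . b Y], [Y → . num -], [Y → num . -] }  — shift
  I6: { [Y → num - .] }  — reduce
  I7: { [A → num Y .] }  — reduce
  I8: { [Y → num . -] }  — shift
  I9: { [Y → b Y .] }  — reduce
  I10: { [A → - b . Y], [Y → . b Y], [Y → . num -] }  — shift
  I11: { [A → - b Y .] }  — reduce

No state contains both a complete item and a shift item.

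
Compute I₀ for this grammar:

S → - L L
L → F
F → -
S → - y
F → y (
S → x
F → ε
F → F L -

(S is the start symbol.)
{ [S → . - L L], [S → . - y], [S → . x], [S' → . S] }

First, augment the grammar with S' → S
I₀ = CLOSURE({ [S' → . S] }):
  [S' → . S] has the dot before S: add [S → . - L L], [S → . - y], [S → . x]
No further items can be added.

I₀ = { [S → . - L L], [S → . - y], [S → . x], [S' → . S] }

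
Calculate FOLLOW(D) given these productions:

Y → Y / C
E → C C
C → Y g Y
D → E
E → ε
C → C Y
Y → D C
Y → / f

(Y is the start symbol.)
In Y → D C: D is followed by C, add FIRST(C) \ {ε} = { '/' }

Taking the union: FOLLOW(D) = { '/' }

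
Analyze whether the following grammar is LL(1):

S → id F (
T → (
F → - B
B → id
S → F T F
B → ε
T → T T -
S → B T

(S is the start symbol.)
No. Predict set conflict for S: { 'id' }

A grammar is LL(1) if for each non-terminal N with multiple productions, the predict sets of those productions are pairwise disjoint, where PREDICT(N → α) = (FIRST(α) \ {ε}) ∪ (FOLLOW(N) if α ⇒* ε).

Relevant sets:
  FIRST(F) = { '-' }
  FIRST(B) = { 'id', ε }
  FIRST(T) = { '(' }
  FOLLOW(B) = { $, '(' }

For S:
  PREDICT(S → id F '(') = { 'id' }
  PREDICT(S → F T F) = { '-' }
  PREDICT(S → B T) = { '(', 'id' }
For T:
  PREDICT(T → '(') = { '(' }
  PREDICT(T → T T '-') = { '(' }
For B:
  PREDICT(B → id) = { 'id' }
  PREDICT(B → ε) = { $, '(' }
F has a single production, so nothing to check there.

Conflict found: Predict set conflict for S: { 'id' }
The grammar is NOT LL(1).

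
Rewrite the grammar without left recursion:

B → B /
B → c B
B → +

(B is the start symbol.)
B is directly left-recursive. The standard transformation for
  A → A α₁ | ... | A α_m | β₁ | ... | β_n
is
  A  → β₁ A' | ... | β_n A'
  A' → α₁ A' | ... | α_m A' | ε

B → c B becomes B → c B B'
B → + becomes B → + B'
B → B / becomes B' → / B'
Add B' → ε

Resulting grammar:
B → c B B'
B → + B'
B' → / B'
B' → ε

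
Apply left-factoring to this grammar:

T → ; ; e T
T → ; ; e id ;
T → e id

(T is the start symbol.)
Left-factoring transforms A → αβ₁ | αβ₂ into A → αA' and A' → β₁ | β₂
(α is the longest common prefix among the alternatives). Repeat until
no nonterminal has two alternatives with a common prefix.

Round 1: T has alternatives sharing prefix '; ; e'. Introduce T': T → ; ; e T'
  Add: T' → T
  Add: T' → id ;

No remaining common prefixes — done.

Resulting grammar:
T → ; ; e T'
T' → T
T' → id ;
T → e id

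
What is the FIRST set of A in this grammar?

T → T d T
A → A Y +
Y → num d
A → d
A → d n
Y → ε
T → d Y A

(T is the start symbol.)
To compute FIRST(A), examine every production with A on the left-hand side, reading each right-hand side left to right until a non-nullable symbol is reached.

From A → A Y +:
  - A is the symbol being defined: contributes nothing new
    A is not nullable, so stop
From A → d:
  - d is a terminal: add 'd' and stop
From A → d n:
  - d is a terminal: add 'd' and stop

Collecting: FIRST(A) = { 'd' }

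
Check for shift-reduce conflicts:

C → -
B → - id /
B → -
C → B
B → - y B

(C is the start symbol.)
A shift-reduce conflict occurs when an LR(0) state has both:
  - a complete (reduce) item [A → α .] (dot at the end), and
  - a shift item [B → β . c γ] (dot before a terminal).

Augment with C' → C and build the canonical LR(0) collection (I0 = CLOSURE({[C' → . C]}), then GOTO on every symbol after a dot until no new states appear). It has 9 states:
  I0: { [B → . - id /], [B → . - y B], [B → . -], [C → . -], [C → . B], [C' → . C] }  — shift
  I1: { [B → - . id /], [B → - . y B], [B → - .], [C → - .] }  — shift, 2 reduces
  I2: { [C → B .] }  — reduce
  I3: { [C' → C .] }  — accept
  I4: { [B → - id . /] }  — shift
  I5: { [B → - y . B], [B → . - id /], [B → . - y B], [B → . -] }  — shift
  I6: { [B → - . id /], [B → - . y B], [B → - .] }  — shift, reduce
  I7: { [B → - y B .] }  — reduce
  I8: { [B → - id / .] }  — reduce

I1 contains reduce items [B → - .], [C → - .] and shift items [B → - . id /], [B → - . y B] — shift-reduce conflict.
I6 contains reduce item [B → - .] and shift items [B → - . id /], [B → - . y B] — shift-reduce conflict.

Answer: Yes — I1: [B → - .] vs [B → - . id /]; I6: [B → - .] vs [B → - . id /]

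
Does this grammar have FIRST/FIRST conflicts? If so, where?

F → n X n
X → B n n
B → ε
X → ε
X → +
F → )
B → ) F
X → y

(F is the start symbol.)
No FIRST/FIRST conflicts.

A FIRST/FIRST conflict occurs when two productions N → α and N → β for the same non-terminal have FIRST(α) ∩ FIRST(β) ≠ ∅ (with ε ∈ FIRST of a nullable right-hand side, so two nullable alternatives also conflict).

FIRST sets of the non-terminals at (or reachable through a nullable prefix from) the front of some alternative:
  FIRST(B) = { ')', ε }

Productions for F:
  F → n X n: FIRST = { 'n' }
  F → ): FIRST = { ')' }
Productions for X:
  X → B n n: FIRST = { ')', 'n' }
  X → ε: FIRST = { ε }
  X → +: FIRST = { '+' }
  X → y: FIRST = { 'y' }
Productions for B:
  B → ε: FIRST = { ε }
  B → ) F: FIRST = { ')' }

All alternatives of each non-terminal have pairwise disjoint FIRST sets.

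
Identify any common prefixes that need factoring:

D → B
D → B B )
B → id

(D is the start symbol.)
Yes, D has productions with common prefix 'B'

Left-factoring is needed when two productions for the same non-terminal
share a common prefix on the right-hand side.

Productions for D:
  D → B
  D → B B )

Found common prefix 'B' in productions for D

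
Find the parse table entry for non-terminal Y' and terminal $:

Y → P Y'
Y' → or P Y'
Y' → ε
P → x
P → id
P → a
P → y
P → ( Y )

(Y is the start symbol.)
To find M[Y', $], we find productions for Y' where $ is in the predict set (PREDICT(N → α) = (FIRST(α) \ {ε}) ∪ (FOLLOW(N) if α ⇒* ε)).

Relevant sets:
  FOLLOW(Y') = { $, ')' }

Y' → or P Y': PREDICT = { 'or' }
Y' → ε: PREDICT = { $, ')' }
  $ is in predict set, so this production goes in M[Y', $]

M[Y', $] = Y' → ε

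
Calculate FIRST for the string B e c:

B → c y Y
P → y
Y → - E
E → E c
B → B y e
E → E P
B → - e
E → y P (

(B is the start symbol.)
FIRST sets of the non-terminals involved (from the grammar, by fixed-point iteration):
  FIRST(B) = { '-', 'c' }

To compute FIRST(B e c), process the symbols left to right:
Symbol B is a non-terminal. Add FIRST(B) \ {ε} = { '-', 'c' }
B is not nullable (ε ∉ FIRST(B)), so stop here.
FIRST(B e c) = { '-', 'c' }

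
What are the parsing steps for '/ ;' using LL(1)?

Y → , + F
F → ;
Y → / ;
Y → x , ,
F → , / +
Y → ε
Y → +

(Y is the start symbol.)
Stack is shown with the top on the left.

Stack  Input  Action
--------------------
Y $    / ; $  output Y → / ;
/ ; $  / ; $  match '/'
; $    ; $    match ';'
$      $      accept

The string is accepted.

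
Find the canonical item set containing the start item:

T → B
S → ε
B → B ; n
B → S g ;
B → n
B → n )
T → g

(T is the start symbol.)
{ [B → . B ; n], [B → . S g ;], [B → . n )], [B → . n], [S → .], [T → . B], [T → . g], [T' → . T] }

First, augment the grammar with T' → T
I₀ = CLOSURE({ [T' → . T] }):
  [T' → . T] has the dot before T: add [T → . B], [T → . g]
  [T → . B] has the dot before B: add [B → . B ; n], [B → . S g ;], [B → . n], [B → . n )]
  [B → . S g ;] has the dot before S: add [S → .]
No further items can be added.

I₀ = { [B → . B ; n], [B → . S g ;], [B → . n )], [B → . n], [S → .], [T → . B], [T → . g], [T' → . T] }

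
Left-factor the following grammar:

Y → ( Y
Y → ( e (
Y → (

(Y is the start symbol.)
Left-factoring transforms A → αβ₁ | αβ₂ into A → αA' and A' → β₁ | β₂
(α is the longest common prefix among the alternatives). Repeat until
no nonterminal has two alternatives with a common prefix.

Round 1: Y has alternatives sharing prefix '('. Introduce Y': Y → ( Y'
  Add: Y' → Y
  Add: Y' → e (
  Add: Y' → ε

No remaining common prefixes — done.

Resulting grammar:
Y → ( Y'
Y' → Y
Y' → e (
Y' → ε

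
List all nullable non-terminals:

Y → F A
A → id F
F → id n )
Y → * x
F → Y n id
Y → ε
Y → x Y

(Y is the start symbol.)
{ 'Y' }

ε-productions: Y → ε
So Y is immediately nullable.
No further non-terminal can be added: every production for the remaining non-terminals contains a terminal or a non-nullable non-terminal.
Nullable = { 'Y' }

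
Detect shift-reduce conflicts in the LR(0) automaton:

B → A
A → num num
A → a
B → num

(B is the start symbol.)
A shift-reduce conflict occurs when an LR(0) state has both:
  - a complete (reduce) item [A → α .] (dot at the end), and
  - a shift item [B → β . c γ] (dot before a terminal).

Augment with B' → B and build the canonical LR(0) collection (I0 = CLOSURE({[B' → . B]}), then GOTO on every symbol after a dot until no new states appear). It has 6 states:
  I0: { [A → . a], [A → . num num], [B → . A], [B → . num], [B' → . B] }  — shift
  I1: { [B → A .] }  — reduce
  I2: { [B' → B .] }  — accept
  I3: { [A → a .] }  — reduce
  I4: { [A → num . num], [B → num .] }  — shift, reduce
  I5: { [A → num num .] }  — reduce

I4 contains reduce item [B → num .] and shift item [A → num . num] — shift-reduce conflict.

Answer: Yes — I4: [B → num .] vs [A → num . num]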